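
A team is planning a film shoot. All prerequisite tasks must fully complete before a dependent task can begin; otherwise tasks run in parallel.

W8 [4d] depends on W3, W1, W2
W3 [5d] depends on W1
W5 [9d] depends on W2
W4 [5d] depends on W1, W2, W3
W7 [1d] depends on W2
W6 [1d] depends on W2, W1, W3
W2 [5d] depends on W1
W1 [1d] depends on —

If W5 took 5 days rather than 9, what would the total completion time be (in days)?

Actual critical path: W1→W2→W5 = 1+5+9 = 15 ⇒ 15 days.
W5 lies on that path, so at 5 days the path becomes 11 days.
Now W1→W2→W4 = 1+5+5 = 11 is longest, so the finish becomes 11 days.

11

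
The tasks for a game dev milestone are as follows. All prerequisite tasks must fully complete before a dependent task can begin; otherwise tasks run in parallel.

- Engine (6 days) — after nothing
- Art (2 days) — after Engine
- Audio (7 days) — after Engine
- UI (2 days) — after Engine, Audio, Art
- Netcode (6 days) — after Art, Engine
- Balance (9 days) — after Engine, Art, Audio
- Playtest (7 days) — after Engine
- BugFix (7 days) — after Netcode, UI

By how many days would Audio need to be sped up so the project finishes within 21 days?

1

Current finish: 22 days; target: 21.
Audio is on every critical path, so each day cut from Audio cuts the finish by one (this holds down to a finish of 21).
Need 22 − 21 = 1 day off Audio → Audio becomes 6 days, finish becomes 21.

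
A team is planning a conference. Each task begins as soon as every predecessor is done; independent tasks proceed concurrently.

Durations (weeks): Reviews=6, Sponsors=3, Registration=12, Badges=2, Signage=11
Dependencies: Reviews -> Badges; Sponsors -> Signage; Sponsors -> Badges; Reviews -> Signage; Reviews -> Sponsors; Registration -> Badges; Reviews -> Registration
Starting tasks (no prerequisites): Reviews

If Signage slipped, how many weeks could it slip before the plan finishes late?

0

The longest chain is Reviews→Sponsors→Signage = 6+3+11 = 20; overall finish 20 weeks.
The longest chain containing Signage totals 20 weeks.
Slack of Signage = 9 − 9 = 0 weeks.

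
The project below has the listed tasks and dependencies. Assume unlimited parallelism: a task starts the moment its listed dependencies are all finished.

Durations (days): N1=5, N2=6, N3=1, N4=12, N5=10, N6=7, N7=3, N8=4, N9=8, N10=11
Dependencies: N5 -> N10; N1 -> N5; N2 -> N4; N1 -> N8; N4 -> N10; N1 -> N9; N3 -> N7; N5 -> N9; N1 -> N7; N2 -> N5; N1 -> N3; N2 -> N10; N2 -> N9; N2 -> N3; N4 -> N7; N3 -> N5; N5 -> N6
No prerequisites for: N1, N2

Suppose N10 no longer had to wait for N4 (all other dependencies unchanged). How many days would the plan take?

Original critical path: N2→N4→N10 = 6+12+11 = 29 ⇒ 29 days.
Without N4→N10, N10's earliest start moves from 18 to 17.
New critical path: N2→N3→N5→N10 = 6+1+10+11 = 28 ⇒ 28 days.

28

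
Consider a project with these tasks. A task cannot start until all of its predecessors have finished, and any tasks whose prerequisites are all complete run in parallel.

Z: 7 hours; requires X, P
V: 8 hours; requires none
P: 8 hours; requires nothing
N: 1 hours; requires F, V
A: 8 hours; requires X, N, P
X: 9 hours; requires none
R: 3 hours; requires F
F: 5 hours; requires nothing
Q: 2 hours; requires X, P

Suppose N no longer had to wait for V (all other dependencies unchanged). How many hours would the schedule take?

17

Original critical path: X→A = 9+8 = 17 ⇒ 17 hours.
Without V→N, N's earliest start moves from 8 to 5.
New critical path: X→A = 9+8 = 17 ⇒ 17 hours.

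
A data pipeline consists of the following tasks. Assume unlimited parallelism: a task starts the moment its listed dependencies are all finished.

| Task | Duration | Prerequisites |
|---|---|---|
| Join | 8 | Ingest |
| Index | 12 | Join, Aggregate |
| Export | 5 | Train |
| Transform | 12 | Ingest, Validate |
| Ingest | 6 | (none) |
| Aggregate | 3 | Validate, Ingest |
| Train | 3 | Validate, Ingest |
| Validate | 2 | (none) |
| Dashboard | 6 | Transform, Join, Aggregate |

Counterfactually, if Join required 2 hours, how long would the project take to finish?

The binding path is Ingest→Join→Index = 6+8+12 = 26; finish at 26 hours.
Join is on the critical path; changing it to 2 makes that path 20 hours.
The binding chain switches to Ingest→Transform→Dashboard = 6+12+6 = 24; finish 24 hours.

24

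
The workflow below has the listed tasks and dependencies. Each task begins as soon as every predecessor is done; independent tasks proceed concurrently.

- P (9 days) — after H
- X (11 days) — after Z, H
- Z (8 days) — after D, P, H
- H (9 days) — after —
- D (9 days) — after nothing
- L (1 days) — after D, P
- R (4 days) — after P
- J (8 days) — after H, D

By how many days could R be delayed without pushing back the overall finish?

15

Critical path: H→P→Z→X = 9+9+8+11 = 37, so the finish is 37 days.
R finishes as early as 22 and must finish by 37.
Float = 37 − 22 = 15.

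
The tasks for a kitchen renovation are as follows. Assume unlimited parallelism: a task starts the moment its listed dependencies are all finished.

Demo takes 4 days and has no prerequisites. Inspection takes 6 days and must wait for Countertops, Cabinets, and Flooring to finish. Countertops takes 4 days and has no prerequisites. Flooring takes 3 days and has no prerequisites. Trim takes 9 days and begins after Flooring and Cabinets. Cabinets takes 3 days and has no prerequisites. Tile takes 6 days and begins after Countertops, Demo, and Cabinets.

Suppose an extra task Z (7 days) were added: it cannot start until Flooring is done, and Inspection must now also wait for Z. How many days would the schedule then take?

16

Originally the schedule takes 12 days.
With Z inserted, Inspection now waits for max(Countertops, Cabinets, Flooring, Z).
New critical path: Flooring→Z→Inspection = 3+7+6 = 16 ⇒ 16 days.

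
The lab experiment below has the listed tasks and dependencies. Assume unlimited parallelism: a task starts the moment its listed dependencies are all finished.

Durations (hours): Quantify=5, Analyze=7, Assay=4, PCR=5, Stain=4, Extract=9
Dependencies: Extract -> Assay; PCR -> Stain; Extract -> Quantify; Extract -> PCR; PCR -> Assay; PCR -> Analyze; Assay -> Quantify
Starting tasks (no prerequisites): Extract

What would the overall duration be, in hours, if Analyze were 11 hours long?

25

Baseline: Extract→PCR→Assay→Quantify = 9+5+4+5 = 23 → 23 hours.
The longest path through Analyze is only 21 hours, so Analyze has float 2.
New critical path: Extract→PCR→Analyze = 9+5+11 = 25 ⇒ 25 hours.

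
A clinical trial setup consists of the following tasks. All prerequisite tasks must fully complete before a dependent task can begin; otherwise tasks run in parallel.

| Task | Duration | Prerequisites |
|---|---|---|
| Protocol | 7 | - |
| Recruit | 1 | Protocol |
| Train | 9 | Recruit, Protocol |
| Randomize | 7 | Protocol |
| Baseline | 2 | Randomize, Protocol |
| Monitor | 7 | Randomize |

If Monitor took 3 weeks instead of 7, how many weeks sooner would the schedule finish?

4

As given, the longest chain is Protocol→Randomize→Monitor = 7+7+7 = 21, so the finish is 21 weeks.
Monitor is on the critical path; changing it to 3 makes that path 17 weeks.
The binding chain switches to Protocol→Recruit→Train = 7+1+9 = 17; finish 17 weeks.
Change in finish: 17 − 21 = -4 weeks.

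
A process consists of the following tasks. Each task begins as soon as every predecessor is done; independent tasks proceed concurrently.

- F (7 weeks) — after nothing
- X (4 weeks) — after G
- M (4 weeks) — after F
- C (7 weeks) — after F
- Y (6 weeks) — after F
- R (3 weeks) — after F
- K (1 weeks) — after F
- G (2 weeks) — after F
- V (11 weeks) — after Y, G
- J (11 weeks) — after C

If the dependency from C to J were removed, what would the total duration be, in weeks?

24

Before: longest chain F→C→J = 7+7+11 = 25, finish 25.
Without C→J, J's earliest start moves from 14 to 0.
After: F→Y→V = 7+6+11 = 24 → 24 weeks.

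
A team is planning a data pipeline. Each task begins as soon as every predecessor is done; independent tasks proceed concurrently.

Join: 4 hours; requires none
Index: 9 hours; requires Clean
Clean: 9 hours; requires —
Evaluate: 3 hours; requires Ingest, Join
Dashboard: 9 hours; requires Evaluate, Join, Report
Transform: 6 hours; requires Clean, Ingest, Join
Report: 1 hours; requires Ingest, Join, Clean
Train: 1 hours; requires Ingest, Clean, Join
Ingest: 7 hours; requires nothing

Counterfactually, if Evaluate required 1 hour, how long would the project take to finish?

19

Actual critical path: Ingest→Evaluate→Dashboard = 7+3+9 = 19 ⇒ 19 hours.
Evaluate is on the critical path; changing it to 1 makes that path 17 hours.
Now Clean→Report→Dashboard = 9+1+9 = 19 is longest, so the finish becomes 19 hours.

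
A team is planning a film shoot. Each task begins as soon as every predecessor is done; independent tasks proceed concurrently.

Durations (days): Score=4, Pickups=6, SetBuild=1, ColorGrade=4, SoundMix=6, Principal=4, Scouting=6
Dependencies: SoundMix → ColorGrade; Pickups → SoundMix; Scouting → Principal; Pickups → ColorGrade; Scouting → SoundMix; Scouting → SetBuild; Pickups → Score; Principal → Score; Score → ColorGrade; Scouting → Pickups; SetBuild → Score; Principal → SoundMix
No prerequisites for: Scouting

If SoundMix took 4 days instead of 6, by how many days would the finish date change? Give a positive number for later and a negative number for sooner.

-2

The binding path is Scouting→Pickups→SoundMix→ColorGrade = 6+6+6+4 = 22; finish at 22 days.
SoundMix lies on that path, so at 4 days the path becomes 20 days.
Now Scouting→Pickups→Score→ColorGrade = 6+6+4+4 = 20 is longest, so the finish becomes 20 days.
Change in finish: 20 − 22 = -2 days.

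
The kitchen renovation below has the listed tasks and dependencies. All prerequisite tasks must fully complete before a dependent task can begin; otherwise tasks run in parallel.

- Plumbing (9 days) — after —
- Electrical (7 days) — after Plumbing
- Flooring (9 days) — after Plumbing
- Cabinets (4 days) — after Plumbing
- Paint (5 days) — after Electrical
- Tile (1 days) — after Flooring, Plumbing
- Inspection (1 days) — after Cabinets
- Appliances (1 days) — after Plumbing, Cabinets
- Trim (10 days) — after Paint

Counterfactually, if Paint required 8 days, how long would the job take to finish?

Actual critical path: Plumbing→Electrical→Paint→Trim = 9+7+5+10 = 31 ⇒ 31 days.
Paint is on the critical path; changing it to 8 makes that path 34 days.
The critical path is still Plumbing→Electrical→Paint→Trim; finish is now 34 days.

34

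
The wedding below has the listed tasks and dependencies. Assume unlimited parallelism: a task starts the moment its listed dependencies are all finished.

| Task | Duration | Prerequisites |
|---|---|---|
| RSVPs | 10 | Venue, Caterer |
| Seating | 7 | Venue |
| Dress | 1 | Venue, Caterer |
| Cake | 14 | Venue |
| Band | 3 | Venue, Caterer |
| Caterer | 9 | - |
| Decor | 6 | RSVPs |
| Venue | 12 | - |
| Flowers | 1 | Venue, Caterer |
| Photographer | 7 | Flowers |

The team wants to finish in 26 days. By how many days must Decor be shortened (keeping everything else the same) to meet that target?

2

Current finish: 28 days; target: 26.
Decor is on every critical path, so each day cut from Decor cuts the finish by one (this holds down to a finish of 26).
Need 28 − 26 = 2 days off Decor → Decor becomes 4 days, finish becomes 26.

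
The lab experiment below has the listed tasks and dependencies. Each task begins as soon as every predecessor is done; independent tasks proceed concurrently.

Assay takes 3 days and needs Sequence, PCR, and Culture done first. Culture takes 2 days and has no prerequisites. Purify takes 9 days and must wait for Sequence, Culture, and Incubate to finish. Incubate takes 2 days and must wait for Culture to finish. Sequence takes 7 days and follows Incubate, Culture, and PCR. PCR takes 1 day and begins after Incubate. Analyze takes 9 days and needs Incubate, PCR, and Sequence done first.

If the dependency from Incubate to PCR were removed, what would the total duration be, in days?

Original critical path: Culture→Incubate→PCR→Sequence→Purify = 2+2+1+7+9 = 21 ⇒ 21 days.
Without Incubate→PCR, PCR's earliest start moves from 4 to 0.
The longest chain is now Culture→Incubate→Sequence→Purify = 2+2+7+9 = 20, so the project takes 20 days.

20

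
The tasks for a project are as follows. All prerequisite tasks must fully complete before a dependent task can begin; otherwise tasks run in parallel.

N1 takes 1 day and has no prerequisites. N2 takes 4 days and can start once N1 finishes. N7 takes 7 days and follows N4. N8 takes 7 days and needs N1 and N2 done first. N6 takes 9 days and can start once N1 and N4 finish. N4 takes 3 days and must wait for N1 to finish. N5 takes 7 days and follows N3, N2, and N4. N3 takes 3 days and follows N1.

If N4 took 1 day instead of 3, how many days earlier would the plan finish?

Critical path before the change: N1→N4→N6 = 1+3+9 = 13 giving 13 days.
N4 is on the critical path; changing it to 1 makes that path 11 days.
New critical path: N1→N2→N5 = 1+4+7 = 12 ⇒ 12 days.
Change in finish: 12 − 13 = -1 days.

1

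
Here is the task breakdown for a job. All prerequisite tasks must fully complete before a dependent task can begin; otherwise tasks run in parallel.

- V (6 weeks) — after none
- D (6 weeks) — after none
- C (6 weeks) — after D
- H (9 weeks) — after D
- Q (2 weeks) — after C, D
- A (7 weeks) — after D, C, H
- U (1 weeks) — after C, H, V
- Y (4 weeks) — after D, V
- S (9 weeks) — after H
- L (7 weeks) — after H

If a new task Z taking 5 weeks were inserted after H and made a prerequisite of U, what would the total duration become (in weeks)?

Originally the schedule takes 24 weeks.
With Z inserted, U now waits for max(C, H, V, Z).
New critical path: D→H→S = 6+9+9 = 24 ⇒ 24 weeks.

24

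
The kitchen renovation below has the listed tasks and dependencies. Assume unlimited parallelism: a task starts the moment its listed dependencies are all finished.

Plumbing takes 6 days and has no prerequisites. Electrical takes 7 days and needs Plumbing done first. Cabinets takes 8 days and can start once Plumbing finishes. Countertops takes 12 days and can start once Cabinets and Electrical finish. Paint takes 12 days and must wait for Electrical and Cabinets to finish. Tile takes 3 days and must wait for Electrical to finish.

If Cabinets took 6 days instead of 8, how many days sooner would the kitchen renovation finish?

1

Critical path before the change: Plumbing→Cabinets→Countertops = 6+8+12 = 26 giving 26 days.
Cabinets is on the critical path; changing it to 6 makes that path 24 days.
The binding chain switches to Plumbing→Electrical→Countertops = 6+7+12 = 25; finish 25 days.
Change in finish: 25 − 26 = -1 days.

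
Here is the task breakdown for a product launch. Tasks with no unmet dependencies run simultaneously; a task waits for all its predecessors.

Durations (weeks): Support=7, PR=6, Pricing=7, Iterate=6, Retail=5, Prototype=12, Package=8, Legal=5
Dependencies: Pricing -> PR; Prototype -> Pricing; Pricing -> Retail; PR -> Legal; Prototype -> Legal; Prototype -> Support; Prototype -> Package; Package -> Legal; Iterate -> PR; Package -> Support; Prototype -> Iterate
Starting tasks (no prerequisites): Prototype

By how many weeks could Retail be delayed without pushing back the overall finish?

Critical path: Prototype→Pricing→PR→Legal = 12+7+6+5 = 30, so the finish is 30 weeks.
Retail finishes as early as 24 and must finish by 30.
Slack of Retail = 25 − 19 = 6 weeks.

6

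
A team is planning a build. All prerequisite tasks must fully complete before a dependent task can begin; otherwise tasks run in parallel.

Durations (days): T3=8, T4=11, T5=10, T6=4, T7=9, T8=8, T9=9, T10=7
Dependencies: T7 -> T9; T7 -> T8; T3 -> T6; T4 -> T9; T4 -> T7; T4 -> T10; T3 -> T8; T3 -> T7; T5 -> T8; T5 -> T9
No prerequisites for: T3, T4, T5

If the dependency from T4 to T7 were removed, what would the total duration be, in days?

26

With the dependency in place, T4→T7→T9 = 11+9+9 = 29 sets the finish at 29 days.
Without T4→T7, T7's earliest start moves from 11 to 8.
New critical path: T3→T7→T9 = 8+9+9 = 26 ⇒ 26 days.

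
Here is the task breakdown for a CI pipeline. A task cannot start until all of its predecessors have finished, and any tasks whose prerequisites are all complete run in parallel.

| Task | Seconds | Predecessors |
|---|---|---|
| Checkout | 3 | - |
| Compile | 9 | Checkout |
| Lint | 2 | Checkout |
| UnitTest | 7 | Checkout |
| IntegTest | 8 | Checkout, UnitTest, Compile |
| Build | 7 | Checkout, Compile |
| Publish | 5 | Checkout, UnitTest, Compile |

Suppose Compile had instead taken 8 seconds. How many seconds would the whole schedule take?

19

Critical path before the change: Checkout→Compile→IntegTest = 3+9+8 = 20 giving 20 seconds.
Compile is on the critical path; changing it to 8 makes that path 19 seconds.
No other chain overtakes it, so the finish is 19 seconds.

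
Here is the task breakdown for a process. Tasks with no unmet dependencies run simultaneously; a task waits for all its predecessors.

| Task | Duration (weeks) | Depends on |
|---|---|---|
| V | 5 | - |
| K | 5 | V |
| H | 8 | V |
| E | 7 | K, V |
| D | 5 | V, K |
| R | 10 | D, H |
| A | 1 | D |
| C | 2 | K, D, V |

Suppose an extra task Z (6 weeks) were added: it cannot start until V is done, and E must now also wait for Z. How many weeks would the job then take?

25

Originally the job takes 25 weeks.
With Z inserted, E now waits for max(K, V, Z).
New critical path: V→K→D→R = 5+5+5+10 = 25 ⇒ 25 weeks.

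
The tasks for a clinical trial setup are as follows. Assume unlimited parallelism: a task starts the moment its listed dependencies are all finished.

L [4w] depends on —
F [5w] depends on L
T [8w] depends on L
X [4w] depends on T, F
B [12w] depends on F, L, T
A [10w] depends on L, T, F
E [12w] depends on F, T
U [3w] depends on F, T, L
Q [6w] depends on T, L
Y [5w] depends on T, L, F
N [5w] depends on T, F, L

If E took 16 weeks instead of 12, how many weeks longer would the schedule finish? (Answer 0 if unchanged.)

4

As given, the longest chain is L→T→E = 4+8+12 = 24, so the finish is 24 weeks.
E lies on that path, so at 16 weeks the path becomes 28 weeks.
No other chain overtakes it, so the finish is 28 weeks.
Change in finish: 28 − 24 = +4 weeks.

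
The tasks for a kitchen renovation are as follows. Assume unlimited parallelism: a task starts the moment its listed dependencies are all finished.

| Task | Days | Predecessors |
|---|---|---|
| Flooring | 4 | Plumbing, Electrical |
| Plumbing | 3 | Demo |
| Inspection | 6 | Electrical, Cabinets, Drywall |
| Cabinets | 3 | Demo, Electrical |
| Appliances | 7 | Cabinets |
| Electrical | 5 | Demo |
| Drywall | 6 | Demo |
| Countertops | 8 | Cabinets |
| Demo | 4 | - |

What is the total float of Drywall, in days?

4

The longest chain is Demo→Electrical→Cabinets→Countertops = 4+5+3+8 = 20; overall finish 20 days.
Drywall finishes as early as 10 and must finish by 14.
So Drywall can slip 14 − 10 = 4 days.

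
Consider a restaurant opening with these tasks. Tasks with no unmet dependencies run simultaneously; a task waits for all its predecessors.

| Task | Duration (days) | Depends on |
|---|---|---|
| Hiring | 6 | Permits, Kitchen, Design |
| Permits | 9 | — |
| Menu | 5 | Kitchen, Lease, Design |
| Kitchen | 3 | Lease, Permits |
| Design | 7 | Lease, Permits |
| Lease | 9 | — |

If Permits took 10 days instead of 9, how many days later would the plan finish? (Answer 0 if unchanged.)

1

Actual critical path: Permits→Design→Hiring = 9+7+6 = 22 ⇒ 22 days.
Permits lies on that path, so at 10 days the path becomes 23 days.
No other chain overtakes it, so the finish is 23 days.
Change in finish: 23 − 22 = +1 days.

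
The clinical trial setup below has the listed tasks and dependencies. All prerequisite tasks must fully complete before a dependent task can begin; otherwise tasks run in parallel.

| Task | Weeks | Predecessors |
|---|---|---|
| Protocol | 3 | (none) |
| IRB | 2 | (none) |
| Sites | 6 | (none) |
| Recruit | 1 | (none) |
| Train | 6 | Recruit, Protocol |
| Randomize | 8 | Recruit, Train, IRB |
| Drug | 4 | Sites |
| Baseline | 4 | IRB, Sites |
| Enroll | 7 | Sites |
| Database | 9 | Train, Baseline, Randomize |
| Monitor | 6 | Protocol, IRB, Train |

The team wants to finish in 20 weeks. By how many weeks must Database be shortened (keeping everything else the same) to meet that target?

6

Current finish: 26 weeks; target: 20.
Database is on every critical path, so each week cut from Database cuts the finish by one (this holds down to a finish of 18).
Need 26 − 20 = 6 weeks off Database → Database becomes 3 weeks, finish becomes 20.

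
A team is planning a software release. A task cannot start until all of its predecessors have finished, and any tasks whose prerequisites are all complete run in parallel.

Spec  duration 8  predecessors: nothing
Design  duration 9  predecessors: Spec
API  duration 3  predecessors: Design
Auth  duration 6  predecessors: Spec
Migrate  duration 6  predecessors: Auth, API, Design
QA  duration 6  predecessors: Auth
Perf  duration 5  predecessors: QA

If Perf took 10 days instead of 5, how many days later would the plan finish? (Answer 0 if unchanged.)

Actual critical path: Spec→Design→API→Migrate = 8+9+3+6 = 26 ⇒ 26 days.
Perf has 1 day of float (longest path through it is 25).
New critical path: Spec→Auth→QA→Perf = 8+6+6+10 = 30 ⇒ 30 days.
Change in finish: 30 − 26 = +4 days.

4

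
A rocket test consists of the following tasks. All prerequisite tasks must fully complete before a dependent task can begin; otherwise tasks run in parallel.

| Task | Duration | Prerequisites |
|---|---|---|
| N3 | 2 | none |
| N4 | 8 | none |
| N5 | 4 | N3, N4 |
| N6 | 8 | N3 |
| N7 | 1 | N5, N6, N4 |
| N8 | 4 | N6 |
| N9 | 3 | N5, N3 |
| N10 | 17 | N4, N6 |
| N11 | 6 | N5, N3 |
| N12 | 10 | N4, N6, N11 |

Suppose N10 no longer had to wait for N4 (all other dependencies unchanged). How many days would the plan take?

28

Before: longest chain N4→N5→N11→N12 = 8+4+6+10 = 28, finish 28.
Dropping N4→N10 doesn't change N10's earliest start (10); another predecessor still binds.
After: N4→N5→N11→N12 = 8+4+6+10 = 28 → 28 days.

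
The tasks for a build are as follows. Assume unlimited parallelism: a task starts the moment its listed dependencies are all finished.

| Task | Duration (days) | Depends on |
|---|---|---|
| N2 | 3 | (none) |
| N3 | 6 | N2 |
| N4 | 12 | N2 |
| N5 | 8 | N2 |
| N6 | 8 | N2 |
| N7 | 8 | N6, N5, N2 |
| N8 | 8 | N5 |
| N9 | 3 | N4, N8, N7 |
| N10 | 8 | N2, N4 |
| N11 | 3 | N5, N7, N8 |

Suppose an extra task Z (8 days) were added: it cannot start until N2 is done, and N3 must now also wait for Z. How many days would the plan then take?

Originally the plan takes 23 days.
With Z inserted, N3 now waits for max(N2, Z).
New critical path: N2→N4→N10 = 3+12+8 = 23 ⇒ 23 days.

23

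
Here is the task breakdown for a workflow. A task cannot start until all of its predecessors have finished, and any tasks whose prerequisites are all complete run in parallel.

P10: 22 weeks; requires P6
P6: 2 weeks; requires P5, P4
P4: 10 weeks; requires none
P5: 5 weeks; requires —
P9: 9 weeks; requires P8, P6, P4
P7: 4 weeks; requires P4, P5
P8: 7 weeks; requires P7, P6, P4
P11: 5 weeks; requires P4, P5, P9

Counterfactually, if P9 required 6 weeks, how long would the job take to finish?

The binding path is P4→P7→P8→P9→P11 = 10+4+7+9+5 = 35; finish at 35 weeks.
P9 is on the critical path; changing it to 6 makes that path 32 weeks.
New critical path: P4→P6→P10 = 10+2+22 = 34 ⇒ 34 weeks.

34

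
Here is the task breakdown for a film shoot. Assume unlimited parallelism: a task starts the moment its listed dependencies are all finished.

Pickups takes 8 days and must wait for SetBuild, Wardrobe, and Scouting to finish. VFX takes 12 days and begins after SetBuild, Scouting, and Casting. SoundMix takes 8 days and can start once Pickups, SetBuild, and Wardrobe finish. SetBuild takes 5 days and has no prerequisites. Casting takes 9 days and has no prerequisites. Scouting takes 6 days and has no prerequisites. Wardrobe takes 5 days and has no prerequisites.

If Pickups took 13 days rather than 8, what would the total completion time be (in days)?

Critical path before the change: Scouting→Pickups→SoundMix = 6+8+8 = 22 giving 22 days.
Pickups lies on that path, so at 13 days the path becomes 27 days.
No other chain overtakes it, so the finish is 27 days.

27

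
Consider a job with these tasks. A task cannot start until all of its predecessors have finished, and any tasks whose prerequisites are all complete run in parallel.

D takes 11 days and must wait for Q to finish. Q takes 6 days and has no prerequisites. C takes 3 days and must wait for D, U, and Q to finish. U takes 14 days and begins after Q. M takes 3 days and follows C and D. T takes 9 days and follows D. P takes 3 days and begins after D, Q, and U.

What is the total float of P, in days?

3

Q→U→C→M = 6+14+3+3 = 26 sets the makespan at 26 days.
The longest chain containing P totals 23 days.
Slack of P = 23 − 20 = 3 days.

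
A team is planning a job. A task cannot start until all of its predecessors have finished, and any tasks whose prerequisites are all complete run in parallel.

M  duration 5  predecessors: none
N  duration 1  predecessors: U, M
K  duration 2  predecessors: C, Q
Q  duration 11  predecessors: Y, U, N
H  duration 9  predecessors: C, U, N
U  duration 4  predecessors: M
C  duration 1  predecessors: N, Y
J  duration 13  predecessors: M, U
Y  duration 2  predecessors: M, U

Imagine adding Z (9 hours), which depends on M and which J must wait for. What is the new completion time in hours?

Originally the job takes 24 hours.
With Z inserted, J now waits for max(M, U, Z).
New critical path: M→Z→J = 5+9+13 = 27 ⇒ 27 hours.

27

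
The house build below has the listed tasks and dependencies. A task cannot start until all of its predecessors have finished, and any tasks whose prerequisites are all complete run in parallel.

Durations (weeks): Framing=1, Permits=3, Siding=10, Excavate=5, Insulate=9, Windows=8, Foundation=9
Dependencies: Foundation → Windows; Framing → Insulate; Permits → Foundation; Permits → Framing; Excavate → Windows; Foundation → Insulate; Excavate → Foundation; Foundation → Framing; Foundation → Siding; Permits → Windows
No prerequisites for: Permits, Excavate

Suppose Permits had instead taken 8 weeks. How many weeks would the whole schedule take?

27

As given, the longest chain is Excavate→Foundation→Framing→Insulate = 5+9+1+9 = 24, so the finish is 24 weeks.
Permits has 2 weeks of float (longest path through it is 22).
Now Permits→Foundation→Framing→Insulate = 8+9+1+9 = 27 is longest, so the finish becomes 27 weeks.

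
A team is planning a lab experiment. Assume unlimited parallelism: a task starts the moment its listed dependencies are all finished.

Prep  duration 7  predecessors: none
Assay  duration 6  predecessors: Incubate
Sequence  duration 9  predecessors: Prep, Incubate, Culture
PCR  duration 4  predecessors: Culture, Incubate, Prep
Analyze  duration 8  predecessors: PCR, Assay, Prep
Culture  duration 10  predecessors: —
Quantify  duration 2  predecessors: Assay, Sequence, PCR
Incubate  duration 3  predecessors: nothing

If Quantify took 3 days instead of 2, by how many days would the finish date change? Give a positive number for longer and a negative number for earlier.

Critical path before the change: Culture→PCR→Analyze = 10+4+8 = 22 giving 22 days.
The longest path through Quantify is only 21 days, so Quantify has float 1.
That remains the longest chain; total 22 days.
Change in finish: 22 − 22 = +0 days.

0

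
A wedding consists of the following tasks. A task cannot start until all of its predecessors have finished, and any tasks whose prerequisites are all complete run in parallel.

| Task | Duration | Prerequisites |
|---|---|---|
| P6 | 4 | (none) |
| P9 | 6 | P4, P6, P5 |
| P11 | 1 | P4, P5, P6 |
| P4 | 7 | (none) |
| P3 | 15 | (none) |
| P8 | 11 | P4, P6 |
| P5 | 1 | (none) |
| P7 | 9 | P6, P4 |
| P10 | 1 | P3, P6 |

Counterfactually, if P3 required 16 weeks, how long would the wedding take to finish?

The binding path is P4→P8 = 7+11 = 18; finish at 18 weeks.
P3 has 2 weeks of float (longest path through it is 16).
That remains the longest chain; total 18 weeks.

18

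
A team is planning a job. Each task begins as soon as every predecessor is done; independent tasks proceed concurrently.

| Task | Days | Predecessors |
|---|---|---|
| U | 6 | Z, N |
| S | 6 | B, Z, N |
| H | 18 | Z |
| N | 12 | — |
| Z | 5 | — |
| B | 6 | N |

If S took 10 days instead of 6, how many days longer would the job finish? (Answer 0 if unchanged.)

4

As given, the longest chain is N→B→S = 12+6+6 = 24, so the finish is 24 days.
S is on the critical path; changing it to 10 makes that path 28 days.
That remains the longest chain; total 28 days.
Change in finish: 28 − 24 = +4 days.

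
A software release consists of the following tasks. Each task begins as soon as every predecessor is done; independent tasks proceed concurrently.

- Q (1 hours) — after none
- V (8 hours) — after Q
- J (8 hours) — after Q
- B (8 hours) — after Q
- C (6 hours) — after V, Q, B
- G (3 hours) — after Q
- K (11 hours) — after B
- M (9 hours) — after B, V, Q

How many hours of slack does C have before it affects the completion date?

5

Critical path: Q→B→K = 1+8+11 = 20, so the finish is 20 hours.
The longest chain containing C totals 15 hours.
Slack of C = 14 − 9 = 5 hours.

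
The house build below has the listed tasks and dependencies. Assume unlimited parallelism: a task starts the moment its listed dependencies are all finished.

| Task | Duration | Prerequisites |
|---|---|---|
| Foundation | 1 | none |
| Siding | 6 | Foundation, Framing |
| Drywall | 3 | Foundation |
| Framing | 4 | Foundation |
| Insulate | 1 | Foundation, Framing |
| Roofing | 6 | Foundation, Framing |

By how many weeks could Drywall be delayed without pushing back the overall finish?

7

Foundation→Framing→Roofing = 1+4+6 = 11 sets the makespan at 11 weeks.
Longest path through Drywall: 4 weeks (earliest finish 4, latest finish 11).
So Drywall can slip 11 − 4 = 7 weeks.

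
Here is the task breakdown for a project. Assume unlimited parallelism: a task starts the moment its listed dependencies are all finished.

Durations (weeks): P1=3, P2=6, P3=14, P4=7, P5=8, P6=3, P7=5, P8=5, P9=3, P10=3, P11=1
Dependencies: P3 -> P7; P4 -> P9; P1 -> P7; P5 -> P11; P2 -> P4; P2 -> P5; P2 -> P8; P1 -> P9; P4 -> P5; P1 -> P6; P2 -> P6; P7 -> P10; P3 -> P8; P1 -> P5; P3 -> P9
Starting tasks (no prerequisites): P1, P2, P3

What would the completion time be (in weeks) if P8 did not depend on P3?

22

With the dependency in place, P2→P4→P5→P11 = 6+7+8+1 = 22 sets the finish at 22 weeks.
Without P3→P8, P8's earliest start moves from 14 to 6.
After: P2→P4→P5→P11 = 6+7+8+1 = 22 → 22 weeks.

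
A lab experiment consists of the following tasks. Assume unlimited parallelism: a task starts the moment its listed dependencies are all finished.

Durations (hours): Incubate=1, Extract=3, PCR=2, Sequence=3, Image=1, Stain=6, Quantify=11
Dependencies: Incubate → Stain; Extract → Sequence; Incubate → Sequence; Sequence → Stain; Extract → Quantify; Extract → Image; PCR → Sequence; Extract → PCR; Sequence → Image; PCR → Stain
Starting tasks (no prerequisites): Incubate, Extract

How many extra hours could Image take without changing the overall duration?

Critical path: Extract→PCR→Sequence→Stain = 3+2+3+6 = 14, so the finish is 14 hours.
Image finishes as early as 9 and must finish by 14.
Float = 14 − 9 = 5.

5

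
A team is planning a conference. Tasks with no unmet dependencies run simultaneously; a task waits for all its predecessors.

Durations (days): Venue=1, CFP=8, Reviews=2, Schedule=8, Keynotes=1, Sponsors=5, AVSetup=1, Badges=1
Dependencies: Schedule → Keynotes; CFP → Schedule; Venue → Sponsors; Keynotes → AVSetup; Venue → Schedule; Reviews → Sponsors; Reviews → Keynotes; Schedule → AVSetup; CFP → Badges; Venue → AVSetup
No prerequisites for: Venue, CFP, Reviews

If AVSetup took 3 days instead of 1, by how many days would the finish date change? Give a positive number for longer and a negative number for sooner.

2

The binding path is CFP→Schedule→Keynotes→AVSetup = 8+8+1+1 = 18; finish at 18 days.
AVSetup lies on that path, so at 3 days the path becomes 20 days.
No other chain overtakes it, so the finish is 20 days.
Change in finish: 20 − 18 = +2 days.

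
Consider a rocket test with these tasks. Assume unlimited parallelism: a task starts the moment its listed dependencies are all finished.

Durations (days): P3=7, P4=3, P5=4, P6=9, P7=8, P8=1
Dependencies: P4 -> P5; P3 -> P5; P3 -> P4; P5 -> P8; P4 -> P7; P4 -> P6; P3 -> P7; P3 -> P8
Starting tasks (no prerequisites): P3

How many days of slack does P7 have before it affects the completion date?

1

The longest chain is P3→P4→P6 = 7+3+9 = 19; overall finish 19 days.
P7 finishes as early as 18 and must finish by 19.
Slack of P7 = 11 − 10 = 1 day.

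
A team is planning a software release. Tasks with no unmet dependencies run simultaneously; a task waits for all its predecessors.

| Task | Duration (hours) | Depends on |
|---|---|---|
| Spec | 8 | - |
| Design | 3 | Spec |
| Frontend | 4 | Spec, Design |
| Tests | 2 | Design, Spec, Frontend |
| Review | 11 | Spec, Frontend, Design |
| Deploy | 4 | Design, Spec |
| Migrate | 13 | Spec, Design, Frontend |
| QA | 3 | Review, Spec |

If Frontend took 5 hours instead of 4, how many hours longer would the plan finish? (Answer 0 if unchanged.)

The binding path is Spec→Design→Frontend→Review→QA = 8+3+4+11+3 = 29; finish at 29 hours.
Frontend lies on that path, so at 5 hours the path becomes 30 hours.
No other chain overtakes it, so the finish is 30 hours.
Change in finish: 30 − 29 = +1 hours.

1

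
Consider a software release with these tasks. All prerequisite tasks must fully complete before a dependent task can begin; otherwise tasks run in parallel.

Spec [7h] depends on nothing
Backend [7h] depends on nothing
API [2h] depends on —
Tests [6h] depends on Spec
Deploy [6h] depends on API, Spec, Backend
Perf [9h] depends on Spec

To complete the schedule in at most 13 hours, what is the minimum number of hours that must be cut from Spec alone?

Current finish: 16 hours; target: 13.
Spec is on every critical path, so each hour cut from Spec cuts the finish by one (this holds down to a finish of 13).
Need 16 − 13 = 3 hours off Spec → Spec becomes 4 hours, finish becomes 13.

3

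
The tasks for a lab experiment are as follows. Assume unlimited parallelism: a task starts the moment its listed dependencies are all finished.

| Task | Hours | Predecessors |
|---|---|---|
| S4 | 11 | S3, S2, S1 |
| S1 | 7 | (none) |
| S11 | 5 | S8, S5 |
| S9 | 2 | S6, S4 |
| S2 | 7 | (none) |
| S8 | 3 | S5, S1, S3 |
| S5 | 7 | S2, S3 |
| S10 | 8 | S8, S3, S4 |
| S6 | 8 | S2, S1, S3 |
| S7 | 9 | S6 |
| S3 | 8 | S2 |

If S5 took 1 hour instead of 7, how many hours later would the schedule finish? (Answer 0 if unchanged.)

0

As given, the longest chain is S2→S3→S4→S10 = 7+8+11+8 = 34, so the finish is 34 hours.
S5 is off the critical path — its longest chain is 33 hours, giving 1 of slack.
No other chain overtakes it, so the finish is 34 hours.
Change in finish: 34 − 34 = +0 hours.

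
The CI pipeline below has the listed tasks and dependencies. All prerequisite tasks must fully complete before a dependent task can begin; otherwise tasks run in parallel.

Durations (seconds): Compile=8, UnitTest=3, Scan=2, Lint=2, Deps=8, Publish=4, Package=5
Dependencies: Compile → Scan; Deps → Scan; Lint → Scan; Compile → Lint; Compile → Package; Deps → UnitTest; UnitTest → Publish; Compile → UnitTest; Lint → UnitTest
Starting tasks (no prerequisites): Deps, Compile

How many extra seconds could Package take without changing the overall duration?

The longest chain is Compile→Lint→UnitTest→Publish = 8+2+3+4 = 17; overall finish 17 seconds.
Longest path through Package: 13 seconds (earliest finish 13, latest finish 17).
Slack of Package = 12 − 8 = 4 seconds.

4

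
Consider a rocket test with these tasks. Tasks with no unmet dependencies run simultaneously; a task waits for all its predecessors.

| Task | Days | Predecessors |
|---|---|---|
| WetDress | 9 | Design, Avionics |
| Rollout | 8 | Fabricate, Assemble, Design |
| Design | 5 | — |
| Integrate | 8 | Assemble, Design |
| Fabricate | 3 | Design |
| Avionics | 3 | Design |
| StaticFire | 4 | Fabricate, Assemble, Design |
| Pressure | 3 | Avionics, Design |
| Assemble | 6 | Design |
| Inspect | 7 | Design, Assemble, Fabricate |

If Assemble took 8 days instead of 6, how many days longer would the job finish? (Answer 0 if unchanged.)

Actual critical path: Design→Assemble→Integrate = 5+6+8 = 19 ⇒ 19 days.
Since Assemble is critical, the +2 change carries straight to that chain (now 21 days).
No other chain overtakes it, so the finish is 21 days.
Change in finish: 21 − 19 = +2 days.

2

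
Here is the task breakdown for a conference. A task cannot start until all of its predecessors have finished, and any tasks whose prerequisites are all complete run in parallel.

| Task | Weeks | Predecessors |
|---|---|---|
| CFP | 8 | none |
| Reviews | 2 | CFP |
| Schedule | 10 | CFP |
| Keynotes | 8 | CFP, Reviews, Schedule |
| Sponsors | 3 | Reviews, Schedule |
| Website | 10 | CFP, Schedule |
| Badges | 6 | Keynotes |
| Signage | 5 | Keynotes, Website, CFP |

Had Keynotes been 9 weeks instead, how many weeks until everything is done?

Actual critical path: CFP→Schedule→Website→Signage = 8+10+10+5 = 33 ⇒ 33 weeks.
The longest path through Keynotes is only 32 weeks, so Keynotes has float 1.
Now CFP→Schedule→Keynotes→Badges = 8+10+9+6 = 33 is longest, so the finish becomes 33 weeks.

33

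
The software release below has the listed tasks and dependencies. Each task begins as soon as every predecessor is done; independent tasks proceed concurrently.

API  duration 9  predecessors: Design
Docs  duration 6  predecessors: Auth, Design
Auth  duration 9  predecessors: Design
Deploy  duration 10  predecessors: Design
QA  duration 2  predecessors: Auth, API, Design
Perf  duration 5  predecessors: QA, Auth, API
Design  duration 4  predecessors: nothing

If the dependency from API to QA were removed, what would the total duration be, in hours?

20

Before: longest chain Design→API→QA→Perf = 4+9+2+5 = 20, finish 20.
Dropping API→QA doesn't change QA's earliest start (13); another predecessor still binds.
The longest chain is now Design→Auth→QA→Perf = 4+9+2+5 = 20, so the schedule takes 20 hours.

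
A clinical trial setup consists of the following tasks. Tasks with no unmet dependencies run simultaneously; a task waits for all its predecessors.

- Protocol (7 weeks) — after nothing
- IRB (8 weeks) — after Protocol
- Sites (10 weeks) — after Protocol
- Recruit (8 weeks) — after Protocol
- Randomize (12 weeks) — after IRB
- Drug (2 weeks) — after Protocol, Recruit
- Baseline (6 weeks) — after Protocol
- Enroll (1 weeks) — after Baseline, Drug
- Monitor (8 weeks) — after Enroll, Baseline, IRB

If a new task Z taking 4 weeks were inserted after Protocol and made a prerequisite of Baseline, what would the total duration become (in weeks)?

27

Originally the plan takes 27 weeks.
With Z inserted, Baseline now waits for max(Protocol, Z).
New critical path: Protocol→IRB→Randomize = 7+8+12 = 27 ⇒ 27 weeks.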